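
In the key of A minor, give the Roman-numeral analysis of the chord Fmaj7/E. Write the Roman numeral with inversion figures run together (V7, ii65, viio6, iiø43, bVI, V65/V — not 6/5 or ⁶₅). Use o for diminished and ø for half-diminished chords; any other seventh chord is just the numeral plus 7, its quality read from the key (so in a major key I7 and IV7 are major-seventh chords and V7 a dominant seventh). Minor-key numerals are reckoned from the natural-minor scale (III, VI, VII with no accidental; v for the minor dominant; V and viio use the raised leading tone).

The pitches F-A-C-E form a major seventh chord rooted on F.
F is scale degree 6 in A minor, and a major seventh chord on that degree is written VI7.
With E in the bass the chord is in third inversion, so the figured bass is 42.

VI42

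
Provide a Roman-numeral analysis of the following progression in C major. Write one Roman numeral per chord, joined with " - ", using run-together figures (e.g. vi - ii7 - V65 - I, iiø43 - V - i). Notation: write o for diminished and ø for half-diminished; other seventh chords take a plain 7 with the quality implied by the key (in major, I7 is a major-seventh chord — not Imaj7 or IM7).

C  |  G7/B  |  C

I - V65 - I

C has root C, degree 1 in C major, so I.
G7/B: root G is the dominant; dominant seventh chord there is V65.
C has root C, degree 1 in C major, so I.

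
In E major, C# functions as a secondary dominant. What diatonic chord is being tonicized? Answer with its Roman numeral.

ii

The chord is a major triad on C#.
A dominant resolves down a perfect fifth: C# → F#. In E major, F# is scale degree 2, i.e. ii.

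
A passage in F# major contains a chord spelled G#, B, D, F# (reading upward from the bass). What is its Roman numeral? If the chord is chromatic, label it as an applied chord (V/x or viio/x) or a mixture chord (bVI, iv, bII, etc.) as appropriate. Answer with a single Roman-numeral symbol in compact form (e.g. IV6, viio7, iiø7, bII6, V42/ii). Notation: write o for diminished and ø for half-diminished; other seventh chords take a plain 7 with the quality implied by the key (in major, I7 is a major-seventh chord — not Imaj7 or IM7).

The pitches G#-B-D-F# form a half-diminished seventh chord rooted on G#.
G# is the second degree of F# major. This is the half-diminished supertonic seventh, borrowed from the parallel minor.

iiø7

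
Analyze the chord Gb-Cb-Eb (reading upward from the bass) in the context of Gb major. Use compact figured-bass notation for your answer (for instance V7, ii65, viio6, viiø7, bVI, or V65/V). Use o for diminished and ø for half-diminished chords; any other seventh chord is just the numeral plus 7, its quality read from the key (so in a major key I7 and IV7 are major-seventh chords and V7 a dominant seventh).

The pitches Cb-Eb-Gb form a major triad rooted on Cb.
In Gb major, Cb is the subdominant; the diatonic major triad there is IV.
With Gb in the bass the chord is in second inversion, so the figured bass is 64.

IV64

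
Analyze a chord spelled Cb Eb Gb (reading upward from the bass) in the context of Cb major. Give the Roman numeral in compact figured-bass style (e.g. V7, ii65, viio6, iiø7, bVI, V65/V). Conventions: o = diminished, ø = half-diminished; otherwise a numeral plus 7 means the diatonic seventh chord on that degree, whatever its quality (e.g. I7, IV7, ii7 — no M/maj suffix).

I

The pitches Cb-Eb-Gb form a major triad rooted on Cb.
Cb is scale degree 1 in Cb major, and a major triad on that degree is written I.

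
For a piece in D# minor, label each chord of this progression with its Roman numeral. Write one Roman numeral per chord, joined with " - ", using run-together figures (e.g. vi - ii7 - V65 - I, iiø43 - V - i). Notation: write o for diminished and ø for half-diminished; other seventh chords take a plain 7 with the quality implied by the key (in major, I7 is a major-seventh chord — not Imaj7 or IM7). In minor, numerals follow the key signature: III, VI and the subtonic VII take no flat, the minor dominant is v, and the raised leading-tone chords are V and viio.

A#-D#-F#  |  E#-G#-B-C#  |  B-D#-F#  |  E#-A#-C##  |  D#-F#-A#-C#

A#-D#-F#: root D# is the tonic; minor triad there is i64.
E#-G#-B-C# has root C#, degree 7 in D# minor, so VII65.
B-D#-F#: root B is the submediant; major triad there is VI.
E#-A#-C##: root A# is the dominant; major triad there is V64.
D#-F#-A#-C# has root D#, degree 1 in D# minor, so i7.

i64 - VII65 - VI - V64 - i7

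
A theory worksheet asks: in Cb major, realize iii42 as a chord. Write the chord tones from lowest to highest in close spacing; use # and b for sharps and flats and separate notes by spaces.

In Cb major, the third degree is Eb, and the diatonic chord built there is a minor seventh chord.
Stacking thirds from Eb gives Eb-Gb-Bb-Db.
With the 42 figure the chord is in third inversion; from the bass Db upward in close position it reads Db-Eb-Gb-Bb.

Db Eb Gb Bb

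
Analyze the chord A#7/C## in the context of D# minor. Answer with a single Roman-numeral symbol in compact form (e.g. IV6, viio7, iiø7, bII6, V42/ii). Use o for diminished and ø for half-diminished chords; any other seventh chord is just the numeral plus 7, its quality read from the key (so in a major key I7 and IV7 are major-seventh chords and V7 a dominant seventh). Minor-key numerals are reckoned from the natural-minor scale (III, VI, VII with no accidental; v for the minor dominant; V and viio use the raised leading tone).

The pitches A#-C##-E#-G# form a dominant seventh chord rooted on A#.
A# is scale degree 5 in D# minor, and a dominant seventh chord on that degree is written V7.
With C## in the bass the chord is in first inversion, so the figured bass is 65.

V65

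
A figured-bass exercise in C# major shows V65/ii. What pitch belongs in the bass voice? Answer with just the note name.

C##

The applied chord V65/ii is rooted on A#: A#-C##-E#-G#.
The figure 65 means first inversion — the third is in the bass.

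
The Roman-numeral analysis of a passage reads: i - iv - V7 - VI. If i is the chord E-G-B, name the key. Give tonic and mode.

E minor

The anchor chord is a minor triad on E, labeled i.
If E is scale degree 1 and the mode makes that degree carry a minor triad, the tonic is E and the mode is minor.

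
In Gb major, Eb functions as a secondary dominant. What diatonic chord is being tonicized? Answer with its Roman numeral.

ii

The chord is a major triad on Eb.
A dominant resolves down a perfect fifth: Eb → Ab. In Gb major, Ab is scale degree 2, i.e. ii.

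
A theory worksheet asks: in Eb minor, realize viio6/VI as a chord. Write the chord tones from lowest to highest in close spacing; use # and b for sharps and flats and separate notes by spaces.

Db Fb Bb

viio6/VI is a secondary leading-tone chord. The target VI is Cb in Eb minor; the applied chord is rooted a semitone below, on Bb.
Building a diminished triad on Bb gives Bb-Db-Fb.
The figured bass 6 indicates first inversion, placing the third (Db) in the bass: Db-Fb-Bb.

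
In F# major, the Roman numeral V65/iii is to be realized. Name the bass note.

The applied chord V65/iii is rooted on E#: E#-G##-B#-D#.
The figure 65 means first inversion — the third is in the bass.

G##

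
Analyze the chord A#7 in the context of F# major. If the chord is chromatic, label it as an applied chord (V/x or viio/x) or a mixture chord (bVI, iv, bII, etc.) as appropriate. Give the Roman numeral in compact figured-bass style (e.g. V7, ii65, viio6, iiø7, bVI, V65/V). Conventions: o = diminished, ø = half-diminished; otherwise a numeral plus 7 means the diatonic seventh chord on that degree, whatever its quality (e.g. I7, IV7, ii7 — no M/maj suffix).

V7/vi

Stacked in thirds the chord is A#-C##-E#-G#: a dominant seventh chord on A#.
A# is not a diatonic chord root with this quality in F# major, but it lies a perfect fifth above D# (vi), so the chord functions as an applied dominant of vi.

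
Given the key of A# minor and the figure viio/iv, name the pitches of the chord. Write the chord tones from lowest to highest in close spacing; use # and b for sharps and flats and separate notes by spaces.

The slash marks an applied leading-tone chord: viio of iv. In A# minor, iv is D#, so the leading tone to it is C##, a half step below.
Building a diminished triad on C## gives C##-E#-G#.

C## E# G#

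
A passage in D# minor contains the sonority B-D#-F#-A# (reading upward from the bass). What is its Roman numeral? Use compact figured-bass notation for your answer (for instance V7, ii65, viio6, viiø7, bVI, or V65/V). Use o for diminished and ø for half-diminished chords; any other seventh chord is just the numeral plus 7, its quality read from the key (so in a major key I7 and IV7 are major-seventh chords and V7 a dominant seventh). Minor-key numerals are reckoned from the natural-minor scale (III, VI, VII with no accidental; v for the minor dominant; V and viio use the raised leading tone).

Stacked in thirds the chord is B-D#-F#-A#: a major seventh chord on B.
B is scale degree 6 in D# minor, and a major seventh chord on that degree is written VI7.

VI7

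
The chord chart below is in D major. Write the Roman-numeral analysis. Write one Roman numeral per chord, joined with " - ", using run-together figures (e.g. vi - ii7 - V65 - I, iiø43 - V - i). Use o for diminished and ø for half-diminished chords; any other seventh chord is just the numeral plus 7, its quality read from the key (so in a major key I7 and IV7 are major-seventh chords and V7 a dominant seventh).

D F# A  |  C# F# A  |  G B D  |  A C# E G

I - iii64 - IV - V7

D-F#-A: root D is the tonic; major triad there is I.
C#-F#-A: minor triad on F# = scale degree 3 → iii64.
G-B-D has root G, degree 4 in D major, so IV.
A-C#-E-G has root A, degree 5 in D major, so V7.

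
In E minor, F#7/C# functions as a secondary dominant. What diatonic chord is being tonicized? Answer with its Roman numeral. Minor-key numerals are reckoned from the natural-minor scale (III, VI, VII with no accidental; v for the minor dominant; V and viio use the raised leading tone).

The chord is a dominant seventh chord on F#.
A dominant resolves down a perfect fifth: F# → B. In E minor, B is scale degree 5, i.e. V.

V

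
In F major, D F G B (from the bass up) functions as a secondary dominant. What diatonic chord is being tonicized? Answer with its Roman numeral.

The chord is a dominant seventh chord on G.
A dominant resolves down a perfect fifth: G → C. In F major, C is scale degree 5, i.e. V.

V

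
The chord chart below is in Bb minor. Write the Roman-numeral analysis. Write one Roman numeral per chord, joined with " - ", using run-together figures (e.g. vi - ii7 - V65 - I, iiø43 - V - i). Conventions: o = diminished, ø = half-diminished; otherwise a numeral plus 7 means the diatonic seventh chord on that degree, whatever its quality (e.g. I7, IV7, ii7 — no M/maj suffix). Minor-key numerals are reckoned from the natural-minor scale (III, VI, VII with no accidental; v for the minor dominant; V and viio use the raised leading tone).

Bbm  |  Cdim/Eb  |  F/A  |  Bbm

i - iio6 - V6 - i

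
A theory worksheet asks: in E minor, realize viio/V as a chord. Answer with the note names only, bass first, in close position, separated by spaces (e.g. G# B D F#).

The slash marks an applied leading-tone chord: viio of V. In E minor, V is B, so the leading tone to it is A#, a half step below.
Building a diminished triad on A# gives A#-C#-E.

A# C# E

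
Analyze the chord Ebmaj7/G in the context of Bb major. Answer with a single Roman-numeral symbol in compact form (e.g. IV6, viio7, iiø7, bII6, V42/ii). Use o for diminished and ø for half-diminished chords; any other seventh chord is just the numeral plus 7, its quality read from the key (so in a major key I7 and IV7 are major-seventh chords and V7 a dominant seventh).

Stacked in thirds the chord is Eb-G-Bb-D: a major seventh chord on Eb.
Eb is scale degree 4 in Bb major, and a major seventh chord on that degree is written IV7.
With G in the bass the chord is in first inversion, so the figured bass is 65.

IV65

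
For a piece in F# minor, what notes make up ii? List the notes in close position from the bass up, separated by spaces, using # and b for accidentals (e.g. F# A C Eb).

G# B D#

Scale degree 2 in F# minor is G#; here the chord built on it is altered to a minor triad. ii is the minor supertonic, borrowed from the parallel major (the Dorian ii).
So the chord is G#-B-D#.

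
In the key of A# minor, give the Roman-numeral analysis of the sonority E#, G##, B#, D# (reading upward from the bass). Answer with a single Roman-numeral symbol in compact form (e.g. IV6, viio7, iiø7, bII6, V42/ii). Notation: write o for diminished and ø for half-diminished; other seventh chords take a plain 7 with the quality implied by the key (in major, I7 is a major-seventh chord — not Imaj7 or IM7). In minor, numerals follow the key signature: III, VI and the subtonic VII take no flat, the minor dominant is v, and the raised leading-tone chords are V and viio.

V7

The pitches E#-G##-B#-D# form a dominant seventh chord rooted on E#.
In A# minor, E# is the dominant; the diatonic dominant seventh chord there is V7.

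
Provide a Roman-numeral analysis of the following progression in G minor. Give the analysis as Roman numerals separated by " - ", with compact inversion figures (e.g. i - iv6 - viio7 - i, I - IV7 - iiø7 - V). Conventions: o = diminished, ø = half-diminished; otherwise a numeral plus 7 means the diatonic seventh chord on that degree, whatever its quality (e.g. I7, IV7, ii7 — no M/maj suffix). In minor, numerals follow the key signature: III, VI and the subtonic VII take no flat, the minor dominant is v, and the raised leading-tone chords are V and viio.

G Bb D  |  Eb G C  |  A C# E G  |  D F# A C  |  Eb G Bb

i - iv6 - V7/V - V7 - VI

G-Bb-D: minor triad on G = scale degree 1 → i.
Eb-G-C has root C, degree 4 in G minor, so iv6.
A-C#-E-G: chromatic; A is V of V, so V7/V.
D-F#-A-C: root D is the dominant; dominant seventh chord there is V7.
Eb-G-Bb has root Eb, degree 6 in G minor, so VI.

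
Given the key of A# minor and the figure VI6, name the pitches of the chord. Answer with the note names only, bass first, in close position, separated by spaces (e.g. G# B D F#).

A# C# F#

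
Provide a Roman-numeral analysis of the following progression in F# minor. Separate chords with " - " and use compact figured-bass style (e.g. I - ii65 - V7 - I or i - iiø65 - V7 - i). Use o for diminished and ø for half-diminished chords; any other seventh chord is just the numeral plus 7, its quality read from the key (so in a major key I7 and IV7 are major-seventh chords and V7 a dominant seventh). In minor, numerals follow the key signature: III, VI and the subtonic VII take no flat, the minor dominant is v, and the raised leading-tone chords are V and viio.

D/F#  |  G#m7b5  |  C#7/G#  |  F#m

VI6 - iiø7 - V43 - i

D/F# has root D, degree 6 in F# minor, so VI6.
G#m7b5: root G# is the supertonic; half-diminished seventh chord there is iiø7.
C#7/G# has root C#, degree 5 in F# minor, so V43.
F#m: minor triad on F# = scale degree 1 → i.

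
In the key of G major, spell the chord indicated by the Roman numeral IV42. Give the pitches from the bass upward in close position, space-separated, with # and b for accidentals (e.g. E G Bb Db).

B C E G

The numeral's case and figure indicate a major seventh chord. In G major its root, the subdominant, is C.
Stacking thirds from C gives C-E-G-B.
The figured bass 42 indicates third inversion, placing the seventh (B) in the bass: B-C-E-G.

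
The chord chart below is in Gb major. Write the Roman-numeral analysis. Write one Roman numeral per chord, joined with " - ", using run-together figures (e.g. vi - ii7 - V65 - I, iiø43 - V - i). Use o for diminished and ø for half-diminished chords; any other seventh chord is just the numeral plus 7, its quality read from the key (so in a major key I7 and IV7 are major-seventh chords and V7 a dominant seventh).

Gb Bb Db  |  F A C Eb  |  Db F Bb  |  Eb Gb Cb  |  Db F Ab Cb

I - V7/iii - iii6 - IV6 - V7

Gb-Bb-Db: root Gb is the tonic; major triad there is I.
F-A-C-Eb is the secondary dominant of iii (dominant seventh chord on F): V7/iii.
Db-F-Bb: minor triad on Bb = scale degree 3 → iii6.
Eb-Gb-Cb has root Cb, degree 4 in Gb major, so IV6.
Db-F-Ab-Cb has root Db, degree 5 in Gb major, so V7.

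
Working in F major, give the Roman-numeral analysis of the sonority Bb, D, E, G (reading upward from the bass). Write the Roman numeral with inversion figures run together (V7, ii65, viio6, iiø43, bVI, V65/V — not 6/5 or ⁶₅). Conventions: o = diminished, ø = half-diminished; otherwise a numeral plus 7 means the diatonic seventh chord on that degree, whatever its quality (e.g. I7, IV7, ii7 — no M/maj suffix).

Stacked in thirds the chord is E-G-Bb-D: a half-diminished seventh chord on E.
In F major, E is the leading tone; the diatonic half-diminished seventh chord there is viiø7.
With Bb in the bass the chord is in second inversion, so the figured bass is 43.

viiø43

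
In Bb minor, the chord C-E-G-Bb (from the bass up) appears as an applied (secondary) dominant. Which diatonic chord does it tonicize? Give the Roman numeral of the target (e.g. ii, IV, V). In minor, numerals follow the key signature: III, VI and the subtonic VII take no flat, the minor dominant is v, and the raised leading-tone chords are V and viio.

The chord is a dominant seventh chord on C.
A dominant resolves down a perfect fifth: C → F. In Bb minor, F is scale degree 5, i.e. V.

V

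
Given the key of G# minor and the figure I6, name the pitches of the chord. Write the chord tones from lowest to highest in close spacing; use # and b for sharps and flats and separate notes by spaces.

I6 is the major tonic (Picardy third), borrowed from the parallel major. In G# minor that root is G#.
So the chord is G#-B#-D#.
The figured bass 6 indicates first inversion, placing the third (B#) in the bass: B#-D#-G#.

B# D# G#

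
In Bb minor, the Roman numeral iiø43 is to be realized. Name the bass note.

iiø in Bb minor has root C; the chord is C-Eb-Gb-Bb.
The figure 43 means second inversion — the fifth is in the bass.

Gb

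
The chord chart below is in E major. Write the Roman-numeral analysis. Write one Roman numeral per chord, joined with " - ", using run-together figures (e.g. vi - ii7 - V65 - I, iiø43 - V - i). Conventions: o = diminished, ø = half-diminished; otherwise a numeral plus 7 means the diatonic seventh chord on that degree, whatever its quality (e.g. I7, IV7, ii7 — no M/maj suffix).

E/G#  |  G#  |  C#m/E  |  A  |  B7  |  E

I6 - V/vi - vi6 - IV - V7 - I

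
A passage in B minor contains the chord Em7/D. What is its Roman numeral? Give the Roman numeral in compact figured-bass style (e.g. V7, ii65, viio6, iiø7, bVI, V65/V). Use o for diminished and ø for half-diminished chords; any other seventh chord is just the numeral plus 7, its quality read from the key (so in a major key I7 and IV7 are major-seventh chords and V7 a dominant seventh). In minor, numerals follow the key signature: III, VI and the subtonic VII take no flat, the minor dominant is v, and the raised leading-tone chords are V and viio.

iv42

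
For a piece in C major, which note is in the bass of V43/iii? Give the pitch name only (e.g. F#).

F#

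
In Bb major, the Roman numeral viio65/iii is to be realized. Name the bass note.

E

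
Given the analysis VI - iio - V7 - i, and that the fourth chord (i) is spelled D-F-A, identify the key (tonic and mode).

D minor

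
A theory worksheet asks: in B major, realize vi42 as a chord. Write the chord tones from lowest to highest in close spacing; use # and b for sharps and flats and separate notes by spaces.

The numeral's case and figure indicate a minor seventh chord. In B major its root, scale degree 6, is G#.
That chord is spelled G#-B-D#-F#.
With the 42 figure the chord is in third inversion; from the bass F# upward in close position it reads F#-G#-B-D#.

F# G# B D#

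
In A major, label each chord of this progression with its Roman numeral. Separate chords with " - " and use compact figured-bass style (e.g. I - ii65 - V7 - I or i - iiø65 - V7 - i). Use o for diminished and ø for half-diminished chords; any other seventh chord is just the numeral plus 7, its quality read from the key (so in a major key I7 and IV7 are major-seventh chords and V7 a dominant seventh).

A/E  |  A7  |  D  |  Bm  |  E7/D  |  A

A/E: root A is the tonic; major triad there is I64.
A7 is the secondary dominant of IV (dominant seventh chord on A): V7/IV.
D has root D, degree 4 in A major, so IV.
Bm: minor triad on B = scale degree 2 → ii.
E7/D: root E is the dominant; dominant seventh chord there is V42.
A: root A is the tonic; major triad there is I.

I64 - V7/IV - IV - ii - V42 - I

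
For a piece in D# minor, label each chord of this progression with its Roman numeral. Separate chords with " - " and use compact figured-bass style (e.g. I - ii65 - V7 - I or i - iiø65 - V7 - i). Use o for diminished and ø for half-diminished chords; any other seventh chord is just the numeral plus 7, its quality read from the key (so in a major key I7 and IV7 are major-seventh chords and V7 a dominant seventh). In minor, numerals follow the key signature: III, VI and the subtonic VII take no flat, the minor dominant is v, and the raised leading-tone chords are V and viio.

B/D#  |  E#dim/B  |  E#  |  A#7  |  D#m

VI6 - iio64 - V/V - V7 - i

B/D# has root B, degree 6 in D# minor, so VI6.
E#dim/B: diminished triad on E# = scale degree 2 → iio64.
E#: a major triad on E#, the applied dominant of V → V/V.
A#7 has root A#, degree 5 in D# minor, so V7.
D#m: root D# is the tonic; minor triad there is i.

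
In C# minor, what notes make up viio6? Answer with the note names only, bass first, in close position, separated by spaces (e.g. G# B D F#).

In C# minor, the leading-tone chord is built on the raised seventh degree, B#.
Stacking thirds from B# gives B#-D#-F#.
The figured bass 6 indicates first inversion, placing the third (D#) in the bass: D#-F#-B#.

D# F# B#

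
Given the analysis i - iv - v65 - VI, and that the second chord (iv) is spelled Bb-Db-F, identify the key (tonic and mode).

F minor

iv is given as Bb-Db-F — a minor triad with root Bb.
iv on Bb implies Bb is the subdominant; that puts the tonic at F, and the lowercase numeral fits minor mode.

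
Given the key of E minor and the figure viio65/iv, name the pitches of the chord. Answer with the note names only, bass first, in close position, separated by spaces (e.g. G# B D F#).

B D F G#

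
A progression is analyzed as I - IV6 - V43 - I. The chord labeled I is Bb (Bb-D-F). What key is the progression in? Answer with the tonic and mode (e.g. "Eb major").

I is given as Bb-D-F — a major triad with root Bb.
If Bb is scale degree 1 and the mode makes that degree carry a major triad, the tonic is Bb and the mode is major.

Bb major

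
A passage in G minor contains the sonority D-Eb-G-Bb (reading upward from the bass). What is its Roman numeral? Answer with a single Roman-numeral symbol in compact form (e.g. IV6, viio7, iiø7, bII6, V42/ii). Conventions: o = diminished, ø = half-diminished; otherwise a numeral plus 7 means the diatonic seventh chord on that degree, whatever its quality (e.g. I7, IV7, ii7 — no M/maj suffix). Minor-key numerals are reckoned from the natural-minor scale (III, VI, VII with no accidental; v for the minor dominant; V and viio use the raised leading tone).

VI42

The pitches Eb-G-Bb-D form a major seventh chord rooted on Eb.
In G minor, Eb is the submediant; the diatonic major seventh chord there is VI7.
With D in the bass the chord is in third inversion, so the figured bass is 42.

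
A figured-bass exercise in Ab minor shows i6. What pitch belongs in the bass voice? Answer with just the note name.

Cb

i in Ab minor has root Ab; the chord is Ab-Cb-Eb.
The figure 6 means first inversion — the third is in the bass.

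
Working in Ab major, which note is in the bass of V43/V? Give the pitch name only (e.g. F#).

F

The applied chord V43/V is rooted on Bb: Bb-D-F-Ab.
The figure 43 means second inversion — the fifth is in the bass.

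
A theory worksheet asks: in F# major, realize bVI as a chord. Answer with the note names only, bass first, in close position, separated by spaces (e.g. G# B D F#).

bVI is a major triad on the lowered sixth degree, borrowed from the parallel minor. In F# major that root is D.
So the chord is D-F#-A.

D F# A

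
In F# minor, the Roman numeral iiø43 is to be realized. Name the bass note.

D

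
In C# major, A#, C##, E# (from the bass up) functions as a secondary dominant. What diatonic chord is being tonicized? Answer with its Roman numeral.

The chord is a major triad on A#.
A dominant resolves down a perfect fifth: A# → D#. In C# major, D# is scale degree 2, i.e. ii.

ii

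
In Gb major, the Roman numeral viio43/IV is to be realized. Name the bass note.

The applied chord viio43/IV is rooted on Bb: Bb-Db-Fb-Abb.
The figure 43 means second inversion — the fifth is in the bass.

Fb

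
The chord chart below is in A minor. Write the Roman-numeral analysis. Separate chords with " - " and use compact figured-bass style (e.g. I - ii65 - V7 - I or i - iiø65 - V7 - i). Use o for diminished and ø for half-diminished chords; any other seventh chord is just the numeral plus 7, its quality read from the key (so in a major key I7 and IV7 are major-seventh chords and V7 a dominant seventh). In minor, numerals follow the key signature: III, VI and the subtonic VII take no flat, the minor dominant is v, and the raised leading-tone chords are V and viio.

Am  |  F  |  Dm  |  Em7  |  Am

Am: root A is the tonic; minor triad there is i.
F has root F, degree 6 in A minor, so VI.
Dm: root D is the subdominant; minor triad there is iv.
Em7: root E is the dominant; minor seventh chord there is v7.
Am has root A, degree 1 in A minor, so i.

i - VI - iv - v7 - i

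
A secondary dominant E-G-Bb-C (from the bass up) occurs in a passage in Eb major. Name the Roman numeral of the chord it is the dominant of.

ii

The chord is a dominant seventh chord on C.
A dominant resolves down a perfect fifth: C → F. In Eb major, F is scale degree 2, i.e. ii.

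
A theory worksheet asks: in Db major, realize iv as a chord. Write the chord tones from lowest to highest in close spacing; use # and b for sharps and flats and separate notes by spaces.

Scale degree 4 in Db major is Gb; here the chord built on it is altered to a minor triad. iv is the minor subdominant, borrowed from the parallel minor.
So the chord is Gb-Bbb-Db.

Gb Bbb Db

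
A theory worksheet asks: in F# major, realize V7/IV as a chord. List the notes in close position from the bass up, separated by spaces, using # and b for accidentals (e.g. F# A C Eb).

F# A# C# E

V7/IV is a secondary dominant — the dominant seventh of IV. IV in F# major is B, so the applied chord's root is F#, a perfect fifth above.
Building a dominant seventh chord on F# gives F#-A#-C#-E.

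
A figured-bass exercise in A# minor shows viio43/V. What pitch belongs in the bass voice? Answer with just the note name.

The applied chord viio43/V is rooted on D##: D##-F##-A#-C#.
The figure 43 means second inversion — the fifth is in the bass.

A#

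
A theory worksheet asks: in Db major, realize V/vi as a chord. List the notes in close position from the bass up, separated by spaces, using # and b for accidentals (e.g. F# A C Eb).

F A C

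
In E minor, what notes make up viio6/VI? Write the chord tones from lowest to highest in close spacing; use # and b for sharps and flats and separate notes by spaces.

viio6/VI is a secondary leading-tone chord. The target VI is C in E minor; the applied chord is rooted a semitone below, on B.
Building a diminished triad on B gives B-D-F.
With the 6 figure the chord is in first inversion; from the bass D upward in close position it reads D-F-B.

D F B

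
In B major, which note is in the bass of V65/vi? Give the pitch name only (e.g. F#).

The applied chord V65/vi is rooted on D#: D#-F##-A#-C#.
The figure 65 means first inversion — the third is in the bass.

F##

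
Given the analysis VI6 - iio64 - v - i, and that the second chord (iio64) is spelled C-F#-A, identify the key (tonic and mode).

The anchor chord is a diminished triad on F#, labeled iio64.
iio64 on F# implies F# is the supertonic; that puts the tonic at E, and the lowercase numeral fits minor mode.

E minor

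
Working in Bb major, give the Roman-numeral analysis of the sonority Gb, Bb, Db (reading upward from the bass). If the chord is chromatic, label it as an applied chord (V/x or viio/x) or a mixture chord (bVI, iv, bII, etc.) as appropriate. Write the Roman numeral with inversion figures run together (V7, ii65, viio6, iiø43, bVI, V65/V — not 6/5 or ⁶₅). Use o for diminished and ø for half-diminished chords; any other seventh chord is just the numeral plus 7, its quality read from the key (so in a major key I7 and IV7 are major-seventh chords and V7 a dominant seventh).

bVI

The pitches Gb-Bb-Db form a major triad rooted on Gb.
Gb is the lowered sixth degree of Bb major (diatonic 6 would be G). This is a major triad on the lowered sixth degree, borrowed from the parallel minor.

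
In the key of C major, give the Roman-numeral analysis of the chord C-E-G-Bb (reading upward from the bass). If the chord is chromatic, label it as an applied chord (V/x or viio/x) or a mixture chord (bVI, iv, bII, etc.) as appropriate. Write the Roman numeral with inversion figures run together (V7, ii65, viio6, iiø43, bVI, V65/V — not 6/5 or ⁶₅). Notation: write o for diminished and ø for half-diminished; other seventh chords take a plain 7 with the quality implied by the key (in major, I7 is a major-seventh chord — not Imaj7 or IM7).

Stacked in thirds the chord is C-E-G-Bb: a dominant seventh chord on C.
C is not a diatonic chord root with this quality in C major, but it lies a perfect fifth above F (IV), so the chord functions as an applied dominant of IV.

V7/IV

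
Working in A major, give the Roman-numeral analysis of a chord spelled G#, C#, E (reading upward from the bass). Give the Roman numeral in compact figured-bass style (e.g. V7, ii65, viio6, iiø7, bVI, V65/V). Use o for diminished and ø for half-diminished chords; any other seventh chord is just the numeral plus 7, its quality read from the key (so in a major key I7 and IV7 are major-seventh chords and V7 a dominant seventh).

The pitches C#-E-G# form a minor triad rooted on C#.
C# is scale degree 3 in A major, and a minor triad on that degree is written iii.
With G# in the bass the chord is in second inversion, so the figured bass is 64.

iii64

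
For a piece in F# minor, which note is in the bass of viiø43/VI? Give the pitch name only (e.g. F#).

G

The applied chord viiø43/VI is rooted on C#: C#-E-G-B.
The figure 43 means second inversion — the fifth is in the bass.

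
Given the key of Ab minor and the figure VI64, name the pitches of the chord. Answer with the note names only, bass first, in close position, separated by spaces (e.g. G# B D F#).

The numeral's case and figure indicate a major triad. In Ab minor its root, the submediant, is Fb.
That chord is spelled Fb-Ab-Cb.
The figured bass 64 indicates second inversion, placing the fifth (Cb) in the bass: Cb-Fb-Ab.

Cb Fb Ab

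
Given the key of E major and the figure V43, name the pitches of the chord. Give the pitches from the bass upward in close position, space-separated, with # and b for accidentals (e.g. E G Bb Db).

The numeral's case and figure indicate a dominant seventh chord. In E major its root, scale degree 5, is B.
Stacking thirds from B gives B-D#-F#-A.
The figured bass 43 indicates second inversion, placing the fifth (F#) in the bass: F#-A-B-D#.

F# A B D#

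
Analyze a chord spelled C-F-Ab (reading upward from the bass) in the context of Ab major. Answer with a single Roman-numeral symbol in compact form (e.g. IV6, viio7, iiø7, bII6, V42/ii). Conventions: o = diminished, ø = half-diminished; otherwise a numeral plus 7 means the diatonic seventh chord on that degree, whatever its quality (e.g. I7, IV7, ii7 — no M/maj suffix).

vi64

Stacked in thirds the chord is F-Ab-C: a minor triad on F.
F is scale degree 6 in Ab major, and a minor triad on that degree is written vi.
With C in the bass the chord is in second inversion, so the figured bass is 64.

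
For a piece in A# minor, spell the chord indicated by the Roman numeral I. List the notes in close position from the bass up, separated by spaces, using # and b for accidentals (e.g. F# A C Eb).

I is the major tonic (Picardy third), borrowed from the parallel major. In A# minor that root is A#.
So the chord is A#-C##-E#.

A# C## E#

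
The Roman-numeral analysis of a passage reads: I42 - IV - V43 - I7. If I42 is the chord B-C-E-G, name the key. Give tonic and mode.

C major

The anchor chord is a major seventh chord on C, labeled I42.
If C is scale degree 1 and the mode makes that degree carry a major seventh chord, the tonic is C and the mode is major.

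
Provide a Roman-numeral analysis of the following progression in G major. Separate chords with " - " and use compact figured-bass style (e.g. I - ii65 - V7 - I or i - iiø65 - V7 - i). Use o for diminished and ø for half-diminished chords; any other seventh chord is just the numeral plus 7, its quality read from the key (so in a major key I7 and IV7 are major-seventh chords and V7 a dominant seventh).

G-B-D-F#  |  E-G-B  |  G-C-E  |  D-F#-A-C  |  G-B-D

G-B-D-F# has root G, degree 1 in G major, so I7.
E-G-B: root E is the submediant; minor triad there is vi.
G-C-E: root C is the subdominant; major triad there is IV64.
D-F#-A-C: dominant seventh chord on D = scale degree 5 → V7.
G-B-D: major triad on G = scale degree 1 → I.

I7 - vi - IV64 - V7 - I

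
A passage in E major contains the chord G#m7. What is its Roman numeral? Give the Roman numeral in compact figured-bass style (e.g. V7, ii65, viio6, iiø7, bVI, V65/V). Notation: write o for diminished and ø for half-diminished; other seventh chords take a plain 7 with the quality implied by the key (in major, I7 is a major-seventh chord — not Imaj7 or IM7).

Stacked in thirds the chord is G#-B-D#-F#: a minor seventh chord on G#.
G# is scale degree 3 in E major, and a minor seventh chord on that degree is written iii7.

iii7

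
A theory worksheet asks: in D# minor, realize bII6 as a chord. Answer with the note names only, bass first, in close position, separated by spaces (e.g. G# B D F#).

G# B E

Scale degree 2 in D# minor is E#; lowering it a half step gives E. bII6 is the Neapolitan sixth — a major triad on the lowered second degree, here in its customary first inversion.
So the chord is E-G#-B, a major triad.
The figured bass 6 indicates first inversion, placing the third (G#) in the bass: G#-B-E.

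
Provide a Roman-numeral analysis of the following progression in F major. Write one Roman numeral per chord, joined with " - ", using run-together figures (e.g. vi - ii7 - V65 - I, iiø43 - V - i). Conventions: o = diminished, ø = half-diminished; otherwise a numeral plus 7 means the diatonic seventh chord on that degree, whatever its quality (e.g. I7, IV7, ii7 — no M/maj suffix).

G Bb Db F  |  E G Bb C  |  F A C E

G-Bb-Db-F is non-diatonic — iiø7, a mixture chord from F minor.
E-G-Bb-C: dominant seventh chord on C = scale degree 5 → V65.
F-A-C-E: major seventh chord on F = scale degree 1 → I7.

iiø7 - V65 - I7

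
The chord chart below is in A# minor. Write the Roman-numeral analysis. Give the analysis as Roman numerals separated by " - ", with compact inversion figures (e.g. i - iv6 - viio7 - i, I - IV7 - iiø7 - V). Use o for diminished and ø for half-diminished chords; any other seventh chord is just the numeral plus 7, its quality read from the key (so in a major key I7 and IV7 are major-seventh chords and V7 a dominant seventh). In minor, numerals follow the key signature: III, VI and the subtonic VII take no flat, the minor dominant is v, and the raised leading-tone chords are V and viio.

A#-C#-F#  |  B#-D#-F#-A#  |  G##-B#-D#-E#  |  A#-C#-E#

VI6 - iiø7 - V65 - i

A#-C#-F# has root F#, degree 6 in A# minor, so VI6.
B#-D#-F#-A#: root B# is the supertonic; half-diminished seventh chord there is iiø7.
G##-B#-D#-E# has root E#, degree 5 in A# minor, so V65.
A#-C#-E# has root A#, degree 1 in A# minor, so i.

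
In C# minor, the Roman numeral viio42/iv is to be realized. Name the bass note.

The applied chord viio42/iv is rooted on E#: E#-G#-B-D.
The figure 42 means third inversion — the seventh is in the bass.

D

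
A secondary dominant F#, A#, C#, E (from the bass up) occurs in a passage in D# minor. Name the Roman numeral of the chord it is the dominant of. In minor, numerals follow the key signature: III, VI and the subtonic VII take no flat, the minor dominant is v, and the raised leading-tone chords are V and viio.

VI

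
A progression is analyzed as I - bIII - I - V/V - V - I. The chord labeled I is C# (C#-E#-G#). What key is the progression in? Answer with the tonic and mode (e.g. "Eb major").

C# major

The anchor chord is a major triad on C#, labeled I.
If C# is scale degree 1 and the mode makes that degree carry a major triad, the tonic is C# and the mode is major.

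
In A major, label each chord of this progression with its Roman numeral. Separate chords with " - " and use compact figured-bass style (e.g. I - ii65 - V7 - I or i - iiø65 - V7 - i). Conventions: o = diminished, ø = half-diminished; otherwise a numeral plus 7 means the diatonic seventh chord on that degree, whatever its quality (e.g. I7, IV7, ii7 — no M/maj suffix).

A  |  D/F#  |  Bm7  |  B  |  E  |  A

I - IV6 - ii7 - V/V - V - I

A: root A is the tonic; major triad there is I.
D/F#: major triad on D = scale degree 4 → IV6.
Bm7: minor seventh chord on B = scale degree 2 → ii7.
B: chromatic; B is V of V, so V/V.
E: root E is the dominant; major triad there is V.
A: root A is the tonic; major triad there is I.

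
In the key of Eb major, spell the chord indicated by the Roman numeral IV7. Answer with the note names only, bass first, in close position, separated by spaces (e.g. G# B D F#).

Ab C Eb G

In Eb major, the fourth degree is Ab, and the diatonic chord built there is a major seventh chord.
That chord is spelled Ab-C-Eb-G.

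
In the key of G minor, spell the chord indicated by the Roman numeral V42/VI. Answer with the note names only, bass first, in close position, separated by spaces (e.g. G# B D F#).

Ab Bb D F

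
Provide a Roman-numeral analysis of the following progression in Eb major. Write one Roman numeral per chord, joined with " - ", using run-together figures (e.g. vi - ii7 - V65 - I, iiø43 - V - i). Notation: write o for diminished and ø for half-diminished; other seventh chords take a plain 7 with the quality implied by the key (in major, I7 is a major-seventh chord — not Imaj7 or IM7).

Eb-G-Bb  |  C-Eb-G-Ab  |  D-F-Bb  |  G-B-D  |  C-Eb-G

Eb-G-Bb: major triad on Eb = scale degree 1 → I.
C-Eb-G-Ab has root Ab, degree 4 in Eb major, so IV65.
D-F-Bb: root Bb is the dominant; major triad there is V6.
G-B-D: a major triad on G, the applied dominant of vi → V/vi.
C-Eb-G: root C is the submediant; minor triad there is vi.

I - IV65 - V6 - V/vi - vi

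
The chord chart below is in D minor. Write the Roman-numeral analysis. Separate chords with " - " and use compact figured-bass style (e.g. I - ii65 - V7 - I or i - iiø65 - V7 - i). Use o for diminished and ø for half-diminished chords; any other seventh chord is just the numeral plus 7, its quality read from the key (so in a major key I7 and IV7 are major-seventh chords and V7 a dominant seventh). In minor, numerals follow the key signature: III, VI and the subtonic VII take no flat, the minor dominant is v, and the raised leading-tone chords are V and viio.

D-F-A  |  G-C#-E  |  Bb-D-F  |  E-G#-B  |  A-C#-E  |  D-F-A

D-F-A has root D, degree 1 in D minor, so i.
G-C#-E has root C#, degree 7 in D minor, so viio64.
Bb-D-F: major triad on Bb = scale degree 6 → VI.
E-G#-B: a major triad on E, the applied dominant of V → V/V.
A-C#-E has root A, degree 5 in D minor, so V.
D-F-A has root D, degree 1 in D minor, so i.

i - viio64 - VI - V/V - V - i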